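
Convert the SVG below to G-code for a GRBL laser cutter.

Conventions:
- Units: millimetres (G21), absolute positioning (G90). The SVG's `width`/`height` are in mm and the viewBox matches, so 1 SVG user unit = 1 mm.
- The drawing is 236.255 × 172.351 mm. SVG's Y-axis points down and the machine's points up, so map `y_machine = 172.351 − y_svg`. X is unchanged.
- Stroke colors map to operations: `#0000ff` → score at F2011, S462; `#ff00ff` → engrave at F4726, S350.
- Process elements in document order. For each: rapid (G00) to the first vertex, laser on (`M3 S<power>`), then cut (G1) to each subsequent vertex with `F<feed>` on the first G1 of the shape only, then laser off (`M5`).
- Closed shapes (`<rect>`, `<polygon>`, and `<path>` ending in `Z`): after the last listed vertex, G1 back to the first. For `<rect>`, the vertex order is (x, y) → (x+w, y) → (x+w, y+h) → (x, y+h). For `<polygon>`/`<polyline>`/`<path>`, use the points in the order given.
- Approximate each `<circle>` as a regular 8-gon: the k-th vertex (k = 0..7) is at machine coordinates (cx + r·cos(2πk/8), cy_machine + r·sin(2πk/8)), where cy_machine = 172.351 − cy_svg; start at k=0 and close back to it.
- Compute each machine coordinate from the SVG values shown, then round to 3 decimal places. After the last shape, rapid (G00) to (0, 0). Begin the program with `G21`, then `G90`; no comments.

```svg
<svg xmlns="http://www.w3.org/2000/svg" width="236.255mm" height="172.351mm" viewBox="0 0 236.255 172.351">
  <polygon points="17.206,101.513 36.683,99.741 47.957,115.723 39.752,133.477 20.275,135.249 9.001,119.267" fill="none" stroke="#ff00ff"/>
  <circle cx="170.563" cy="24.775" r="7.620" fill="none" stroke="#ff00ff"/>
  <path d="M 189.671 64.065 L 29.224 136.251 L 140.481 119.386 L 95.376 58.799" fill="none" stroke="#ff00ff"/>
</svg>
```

G21
G90
G00 X17.206 Y70.838
M3 S350
G1 X36.683 Y72.610 F4726
G1 X47.957 Y56.628
G1 X39.752 Y38.874
G1 X20.275 Y37.102
G1 X9.001 Y53.084
G1 X17.206 Y70.838
M5
G00 X178.183 Y147.576
M3 S350
G1 X175.951 Y152.964 F4726
G1 X170.563 Y155.196
G1 X165.175 Y152.964
G1 X162.943 Y147.576
G1 X165.175 Y142.188
G1 X170.563 Y139.956
G1 X175.951 Y142.188
G1 X178.183 Y147.576
M5
G00 X189.671 Y108.286
M3 S350
G1 X29.224 Y36.100 F4726
G1 X140.481 Y52.965
G1 X95.376 Y113.552
M5
G00 X0.000 Y0.000

viewBox `0 0 236.255 172.351` with mm width/height → 1 unit = 1 mm. Flip: y_m = 172.351 − y_svg.

**Shape 1** — `<polygon>` regular polygon, stroke `#ff00ff` → engrave (S350, F4726). Machine vertices: (17.206,70.838) → (36.683,72.610) → (47.957,56.628) → (39.752,38.874) → (20.275,37.102) → (9.001,53.084) → (17.206,70.838). Closed: final G1 returns to the first vertex.

**Shape 2** — `<circle>` circle, stroke `#ff00ff` → engrave (S350, F4726). Machine vertices: (178.183,147.576) → (175.951,152.964) → (170.563,155.196) → (165.175,152.964) → (162.943,147.576) → (165.175,142.188) → (170.563,139.956) → (175.951,142.188) → (178.183,147.576). Closed: final G1 returns to the first vertex.

**Shape 3** — `<path>` open polyline, stroke `#ff00ff` → engrave (S350, F4726). Machine vertices: (189.671,108.286) → (29.224,36.100) → (140.481,52.965) → (95.376,113.552). Open path.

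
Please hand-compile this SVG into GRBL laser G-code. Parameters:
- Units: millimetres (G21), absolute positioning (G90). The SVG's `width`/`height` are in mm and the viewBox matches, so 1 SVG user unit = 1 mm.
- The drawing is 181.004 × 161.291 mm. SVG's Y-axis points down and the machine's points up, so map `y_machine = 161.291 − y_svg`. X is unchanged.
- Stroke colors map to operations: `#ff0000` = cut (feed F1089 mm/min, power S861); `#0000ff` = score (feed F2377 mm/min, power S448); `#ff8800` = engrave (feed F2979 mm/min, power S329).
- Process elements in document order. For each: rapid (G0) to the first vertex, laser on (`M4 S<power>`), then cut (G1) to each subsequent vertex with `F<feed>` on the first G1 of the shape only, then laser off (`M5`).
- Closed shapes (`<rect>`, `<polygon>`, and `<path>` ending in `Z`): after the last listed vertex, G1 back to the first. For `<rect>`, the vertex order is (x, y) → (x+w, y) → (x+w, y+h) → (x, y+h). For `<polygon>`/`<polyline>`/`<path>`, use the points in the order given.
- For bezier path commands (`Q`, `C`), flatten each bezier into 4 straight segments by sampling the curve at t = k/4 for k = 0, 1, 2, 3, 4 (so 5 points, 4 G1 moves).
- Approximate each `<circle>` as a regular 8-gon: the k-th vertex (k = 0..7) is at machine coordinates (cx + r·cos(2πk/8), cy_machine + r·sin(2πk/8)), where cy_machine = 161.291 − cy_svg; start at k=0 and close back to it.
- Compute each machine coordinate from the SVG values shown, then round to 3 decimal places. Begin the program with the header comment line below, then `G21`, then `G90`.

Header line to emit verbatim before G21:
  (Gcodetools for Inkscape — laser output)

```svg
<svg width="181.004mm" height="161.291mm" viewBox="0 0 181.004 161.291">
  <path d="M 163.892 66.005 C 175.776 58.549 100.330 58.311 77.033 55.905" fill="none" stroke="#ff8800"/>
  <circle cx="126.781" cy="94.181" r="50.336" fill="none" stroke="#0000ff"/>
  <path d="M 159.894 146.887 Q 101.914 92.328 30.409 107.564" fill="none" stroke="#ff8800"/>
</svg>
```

1 u = 1 mm; y_m = 161.291 − y.

[1] `<path>` cubic bezier, #ff8800→engrave S329 F2979: (163.892,95.286) → (158.610,99.671) → (133.655,102.230) → (102.104,103.841) → (77.033,105.386)

[2] `<circle>` circle, #0000ff→score S448 F2377: (177.117,67.110) → (162.374,102.703) → (126.781,117.446) → (91.188,102.703) → (76.445,67.110) → (91.188,31.517) → (126.781,16.774) → (162.374,31.517) → (177.117,67.110) (closed)

[3] `<path>` quadratic bezier, #ff8800→engrave S329 F2979: (159.894,14.404) → (130.059,37.321) → (98.533,51.514) → (65.316,56.983) → (30.409,53.727)

(Gcodetools for Inkscape — laser output)
G21
G90
G0 X163.892 Y95.286
M4 S329
G1 X158.610 Y99.671 F2979
G1 X133.655 Y102.230
G1 X102.104 Y103.841
G1 X77.033 Y105.386
M5
G0 X177.117 Y67.110
M4 S448
G1 X162.374 Y102.703 F2377
G1 X126.781 Y117.446
G1 X91.188 Y102.703
G1 X76.445 Y67.110
G1 X91.188 Y31.517
G1 X126.781 Y16.774
G1 X162.374 Y31.517
G1 X177.117 Y67.110
M5
G0 X159.894 Y14.404
M4 S329
G1 X130.059 Y37.321 F2979
G1 X98.533 Y51.514
G1 X65.316 Y56.983
G1 X30.409 Y53.727
M5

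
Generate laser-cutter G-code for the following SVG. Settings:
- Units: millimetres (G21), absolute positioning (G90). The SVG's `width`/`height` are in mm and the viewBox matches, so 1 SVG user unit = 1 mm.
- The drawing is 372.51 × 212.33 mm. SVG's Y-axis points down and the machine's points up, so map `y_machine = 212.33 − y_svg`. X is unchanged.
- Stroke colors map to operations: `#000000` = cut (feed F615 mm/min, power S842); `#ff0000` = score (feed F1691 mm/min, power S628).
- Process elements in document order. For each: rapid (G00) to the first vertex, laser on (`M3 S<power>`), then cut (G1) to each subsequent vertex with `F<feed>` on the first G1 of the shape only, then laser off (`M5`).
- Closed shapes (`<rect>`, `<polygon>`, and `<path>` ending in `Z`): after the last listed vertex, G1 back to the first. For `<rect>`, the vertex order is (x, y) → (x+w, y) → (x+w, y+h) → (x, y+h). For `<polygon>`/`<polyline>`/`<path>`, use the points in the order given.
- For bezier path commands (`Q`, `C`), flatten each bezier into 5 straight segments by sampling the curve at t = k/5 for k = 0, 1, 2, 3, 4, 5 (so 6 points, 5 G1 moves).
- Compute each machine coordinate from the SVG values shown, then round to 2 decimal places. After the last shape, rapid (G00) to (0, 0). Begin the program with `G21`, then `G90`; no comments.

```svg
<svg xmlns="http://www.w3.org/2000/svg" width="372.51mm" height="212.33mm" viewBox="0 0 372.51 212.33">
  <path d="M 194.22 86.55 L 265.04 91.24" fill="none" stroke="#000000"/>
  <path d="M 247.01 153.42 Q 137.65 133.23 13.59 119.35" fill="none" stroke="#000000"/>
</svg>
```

G21
G90
G00 X194.22 Y125.78
M3 S842
G1 X265.04 Y121.09 F615
M5
G00 X247.01 Y58.91
M3 S842
G1 X202.68 Y66.73 F615
G1 X157.17 Y74.05
G1 X110.49 Y80.87
G1 X62.63 Y87.18
G1 X13.59 Y92.98
M5
G00 X0.00 Y0.00

viewBox `0 0 372.51 212.33` with mm width/height → 1 unit = 1 mm. Flip: y_m = 212.33 − y_svg.

**Shape 1** — `<path>` line segment, stroke `#000000` → cut (S842, F615). Machine vertices: (194.22,125.78) → (265.04,121.09). Open path.

**Shape 2** — `<path>` quadratic bezier, stroke `#000000` → cut (S842, F615). Control points (SVG): P0=(247.01,153.42), P1=(137.65,133.23), P2=(13.59,119.35); sampled at t=k/5. Machine vertices: (247.01,58.91) → (202.68,66.73) → (157.17,74.05) → (110.49,80.87) → (62.63,87.18) → (13.59,92.98). Open path.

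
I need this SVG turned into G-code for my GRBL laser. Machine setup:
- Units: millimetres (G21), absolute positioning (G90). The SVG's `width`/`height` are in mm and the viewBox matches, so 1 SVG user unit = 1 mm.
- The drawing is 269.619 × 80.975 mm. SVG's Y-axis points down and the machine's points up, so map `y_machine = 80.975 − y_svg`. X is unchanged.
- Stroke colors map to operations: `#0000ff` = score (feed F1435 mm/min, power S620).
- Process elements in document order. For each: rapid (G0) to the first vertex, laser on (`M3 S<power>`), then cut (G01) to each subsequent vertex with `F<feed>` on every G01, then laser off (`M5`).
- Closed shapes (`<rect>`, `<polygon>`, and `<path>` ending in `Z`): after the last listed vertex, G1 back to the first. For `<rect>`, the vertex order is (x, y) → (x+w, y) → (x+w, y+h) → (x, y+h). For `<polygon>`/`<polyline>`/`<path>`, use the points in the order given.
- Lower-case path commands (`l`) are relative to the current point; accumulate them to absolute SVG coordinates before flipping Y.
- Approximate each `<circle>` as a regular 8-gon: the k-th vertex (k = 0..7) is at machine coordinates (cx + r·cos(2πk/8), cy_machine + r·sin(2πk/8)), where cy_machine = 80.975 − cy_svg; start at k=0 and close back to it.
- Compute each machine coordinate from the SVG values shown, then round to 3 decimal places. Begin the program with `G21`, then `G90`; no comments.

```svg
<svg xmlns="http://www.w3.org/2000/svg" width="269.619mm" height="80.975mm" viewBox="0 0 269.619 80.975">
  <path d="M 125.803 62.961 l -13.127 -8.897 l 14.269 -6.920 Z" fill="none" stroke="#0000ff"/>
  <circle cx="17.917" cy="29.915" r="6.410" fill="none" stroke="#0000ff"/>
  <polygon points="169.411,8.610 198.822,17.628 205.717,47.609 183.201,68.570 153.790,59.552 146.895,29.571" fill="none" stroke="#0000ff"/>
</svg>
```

G21
G90
G0 X125.803 Y18.014
M3 S620
G01 X112.676 Y26.911 F1435
G01 X126.945 Y33.831 F1435
G01 X125.803 Y18.014 F1435
M5
G0 X24.327 Y51.060
M3 S620
G01 X22.450 Y55.593 F1435
G01 X17.917 Y57.470 F1435
G01 X13.384 Y55.593 F1435
G01 X11.507 Y51.060 F1435
G01 X13.384 Y46.527 F1435
G01 X17.917 Y44.650 F1435
G01 X22.450 Y46.527 F1435
G01 X24.327 Y51.060 F1435
M5
G0 X169.411 Y72.365
M3 S620
G01 X198.822 Y63.347 F1435
G01 X205.717 Y33.366 F1435
G01 X183.201 Y12.405 F1435
G01 X153.790 Y21.423 F1435
G01 X146.895 Y51.404 F1435
G01 X169.411 Y72.365 F1435
M5

viewBox `0 0 269.619 80.975` with mm width/height → 1 unit = 1 mm. Flip: y_m = 80.975 − y_svg.

**Shape 1** — `<path>` regular polygon, stroke `#0000ff` → score (S620, F1435). Machine vertices: (125.803,18.014) → (112.676,26.911) → (126.945,33.831) → (125.803,18.014). Closed: final G1 returns to the first vertex.

**Shape 2** — `<circle>` circle, stroke `#0000ff` → score (S620, F1435). Machine vertices: (24.327,51.060) → (22.450,55.593) → (17.917,57.470) → (13.384,55.593) → (11.507,51.060) → (13.384,46.527) → (17.917,44.650) → (22.450,46.527) → (24.327,51.060). Closed: final G1 returns to the first vertex.

**Shape 3** — `<polygon>` regular polygon, stroke `#0000ff` → score (S620, F1435). Machine vertices: (169.411,72.365) → (198.822,63.347) → (205.717,33.366) → (183.201,12.405) → (153.790,21.423) → (146.895,51.404) → (169.411,72.365). Closed: final G1 returns to the first vertex.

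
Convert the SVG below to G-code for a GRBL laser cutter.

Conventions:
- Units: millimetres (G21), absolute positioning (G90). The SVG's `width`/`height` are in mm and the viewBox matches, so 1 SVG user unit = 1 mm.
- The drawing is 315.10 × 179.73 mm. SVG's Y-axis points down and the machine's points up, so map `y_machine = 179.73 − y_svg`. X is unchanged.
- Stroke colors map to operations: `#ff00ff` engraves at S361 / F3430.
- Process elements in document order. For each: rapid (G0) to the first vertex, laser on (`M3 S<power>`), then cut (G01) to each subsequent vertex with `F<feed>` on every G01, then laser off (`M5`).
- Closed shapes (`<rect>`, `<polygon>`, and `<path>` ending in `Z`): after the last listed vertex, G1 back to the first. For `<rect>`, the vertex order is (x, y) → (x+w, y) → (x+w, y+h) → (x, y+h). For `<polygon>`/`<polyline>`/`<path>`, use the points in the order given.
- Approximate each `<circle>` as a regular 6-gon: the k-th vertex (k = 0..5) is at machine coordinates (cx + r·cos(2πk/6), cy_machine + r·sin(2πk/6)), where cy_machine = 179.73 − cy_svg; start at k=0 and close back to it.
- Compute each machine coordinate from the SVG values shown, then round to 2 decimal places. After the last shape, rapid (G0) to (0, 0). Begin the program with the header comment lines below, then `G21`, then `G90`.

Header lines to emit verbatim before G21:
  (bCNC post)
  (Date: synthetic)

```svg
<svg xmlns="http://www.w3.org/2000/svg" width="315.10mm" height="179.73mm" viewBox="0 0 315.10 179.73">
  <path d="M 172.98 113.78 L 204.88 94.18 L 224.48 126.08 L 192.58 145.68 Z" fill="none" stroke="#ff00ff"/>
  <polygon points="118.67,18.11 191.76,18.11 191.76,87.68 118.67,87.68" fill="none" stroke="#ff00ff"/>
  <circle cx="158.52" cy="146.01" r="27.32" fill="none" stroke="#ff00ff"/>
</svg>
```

viewBox `0 0 315.10 179.73` with mm width/height → 1 unit = 1 mm. Flip: y_m = 179.73 − y_svg.

**Shape 1** — `<path>` regular polygon, stroke `#ff00ff` → engrave (S361, F3430). Machine vertices: (172.98,65.95) → (204.88,85.55) → (224.48,53.65) → (192.58,34.05) → (172.98,65.95). Closed: final G1 returns to the first vertex.

**Shape 2** — `<polygon>` rectangle, stroke `#ff00ff` → engrave (S361, F3430). Machine vertices: (118.67,161.62) → (191.76,161.62) → (191.76,92.05) → (118.67,92.05) → (118.67,161.62). Closed: final G1 returns to the first vertex.

**Shape 3** — `<circle>` circle, stroke `#ff00ff` → engrave (S361, F3430). Machine vertices: (185.84,33.72) → (172.18,57.38) → (144.86,57.38) → (131.20,33.72) → (144.86,10.06) → (172.18,10.06) → (185.84,33.72). Closed: final G1 returns to the first vertex.

(bCNC post)
(Date: synthetic)
G21
G90
G0 X172.98 Y65.95
M3 S361
G01 X204.88 Y85.55 F3430
G01 X224.48 Y53.65 F3430
G01 X192.58 Y34.05 F3430
G01 X172.98 Y65.95 F3430
M5
G0 X118.67 Y161.62
M3 S361
G01 X191.76 Y161.62 F3430
G01 X191.76 Y92.05 F3430
G01 X118.67 Y92.05 F3430
G01 X118.67 Y161.62 F3430
M5
G0 X185.84 Y33.72
M3 S361
G01 X172.18 Y57.38 F3430
G01 X144.86 Y57.38 F3430
G01 X131.20 Y33.72 F3430
G01 X144.86 Y10.06 F3430
G01 X172.18 Y10.06 F3430
G01 X185.84 Y33.72 F3430
M5
G0 X0.00 Y0.00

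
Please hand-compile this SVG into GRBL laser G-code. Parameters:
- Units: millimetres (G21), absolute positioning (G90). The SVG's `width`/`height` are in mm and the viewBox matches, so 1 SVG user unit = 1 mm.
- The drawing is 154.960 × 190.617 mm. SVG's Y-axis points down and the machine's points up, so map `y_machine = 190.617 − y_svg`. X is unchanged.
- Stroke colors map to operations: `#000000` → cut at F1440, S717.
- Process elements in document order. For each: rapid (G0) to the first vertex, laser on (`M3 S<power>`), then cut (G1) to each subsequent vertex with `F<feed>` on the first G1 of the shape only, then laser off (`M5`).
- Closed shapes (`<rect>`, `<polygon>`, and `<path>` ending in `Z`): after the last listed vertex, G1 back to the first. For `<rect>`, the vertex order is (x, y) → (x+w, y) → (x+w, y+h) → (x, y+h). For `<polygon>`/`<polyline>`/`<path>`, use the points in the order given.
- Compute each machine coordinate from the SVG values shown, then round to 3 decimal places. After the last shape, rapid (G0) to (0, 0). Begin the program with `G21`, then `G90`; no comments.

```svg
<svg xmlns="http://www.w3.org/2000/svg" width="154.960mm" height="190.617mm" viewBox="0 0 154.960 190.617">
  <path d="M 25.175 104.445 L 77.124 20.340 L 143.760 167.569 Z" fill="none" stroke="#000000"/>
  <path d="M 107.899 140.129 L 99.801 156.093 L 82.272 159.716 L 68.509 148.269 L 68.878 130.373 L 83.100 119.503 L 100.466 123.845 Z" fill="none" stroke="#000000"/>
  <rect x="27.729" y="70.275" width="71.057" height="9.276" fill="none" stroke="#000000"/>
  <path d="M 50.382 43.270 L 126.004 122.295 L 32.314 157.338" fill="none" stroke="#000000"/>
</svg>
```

1 u = 1 mm; y_m = 190.617 − y.

[1] `<path>` closed polygon, #000000→cut S717 F1440: (25.175,86.172) → (77.124,170.277) → (143.760,23.048) → (25.175,86.172) (closed)

[2] `<path>` regular polygon, #000000→cut S717 F1440: (107.899,50.488) → (99.801,34.524) → (82.272,30.901) → (68.509,42.348) → (68.878,60.244) → (83.100,71.114) → (100.466,66.772) → (107.899,50.488) (closed)

[3] `<rect>` rectangle, #000000→cut S717 F1440: (27.729,120.342) → (98.786,120.342) → (98.786,111.066) → (27.729,111.066) → (27.729,120.342) (closed)

[4] `<path>` open polyline, #000000→cut S717 F1440: (50.382,147.347) → (126.004,68.322) → (32.314,33.279)

G21
G90
G0 X25.175 Y86.172
M3 S717
G1 X77.124 Y170.277 F1440
G1 X143.760 Y23.048
G1 X25.175 Y86.172
M5
G0 X107.899 Y50.488
M3 S717
G1 X99.801 Y34.524 F1440
G1 X82.272 Y30.901
G1 X68.509 Y42.348
G1 X68.878 Y60.244
G1 X83.100 Y71.114
G1 X100.466 Y66.772
G1 X107.899 Y50.488
M5
G0 X27.729 Y120.342
M3 S717
G1 X98.786 Y120.342 F1440
G1 X98.786 Y111.066
G1 X27.729 Y111.066
G1 X27.729 Y120.342
M5
G0 X50.382 Y147.347
M3 S717
G1 X126.004 Y68.322 F1440
G1 X32.314 Y33.279
M5
G0 X0.000 Y0.000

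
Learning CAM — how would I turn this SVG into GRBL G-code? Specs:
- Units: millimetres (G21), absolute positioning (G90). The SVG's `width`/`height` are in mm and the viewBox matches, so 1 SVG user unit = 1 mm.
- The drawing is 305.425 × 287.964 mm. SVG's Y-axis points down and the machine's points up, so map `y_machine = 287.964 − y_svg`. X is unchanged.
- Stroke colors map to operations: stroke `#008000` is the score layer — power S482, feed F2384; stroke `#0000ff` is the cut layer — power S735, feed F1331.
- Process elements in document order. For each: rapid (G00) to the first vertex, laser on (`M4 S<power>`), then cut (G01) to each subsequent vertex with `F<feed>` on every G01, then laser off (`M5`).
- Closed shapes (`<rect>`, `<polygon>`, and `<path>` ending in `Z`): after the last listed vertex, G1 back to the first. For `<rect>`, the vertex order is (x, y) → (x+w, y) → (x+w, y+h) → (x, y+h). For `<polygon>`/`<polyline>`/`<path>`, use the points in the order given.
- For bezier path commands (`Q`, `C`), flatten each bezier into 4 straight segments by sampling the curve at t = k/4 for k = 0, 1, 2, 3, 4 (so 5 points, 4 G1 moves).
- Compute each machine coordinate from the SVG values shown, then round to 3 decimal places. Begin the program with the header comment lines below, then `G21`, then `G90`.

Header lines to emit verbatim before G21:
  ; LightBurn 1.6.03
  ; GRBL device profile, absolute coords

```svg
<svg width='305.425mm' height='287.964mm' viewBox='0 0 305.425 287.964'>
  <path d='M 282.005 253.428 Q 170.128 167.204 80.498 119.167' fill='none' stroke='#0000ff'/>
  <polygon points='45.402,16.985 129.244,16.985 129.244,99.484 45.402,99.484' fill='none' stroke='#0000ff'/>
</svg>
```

; LightBurn 1.6.03
; GRBL device profile, absolute coords
G21
G90
G00 X282.005 Y34.536
M4 S735
G01 X227.457 Y75.261 F1331
G01 X175.690 Y111.213 F1331
G01 X126.703 Y142.392 F1331
G01 X80.498 Y168.797 F1331
M5
G00 X45.402 Y270.979
M4 S735
G01 X129.244 Y270.979 F1331
G01 X129.244 Y188.480 F1331
G01 X45.402 Y188.480 F1331
G01 X45.402 Y270.979 F1331
M5

viewBox `0 0 305.425 287.964` with mm width/height → 1 unit = 1 mm. Flip: y_m = 287.964 − y_svg.

**Shape 1** — `<path>` quadratic bezier, stroke `#0000ff` → cut (S735, F1331). Control points (SVG): P0=(282.005,253.428), P1=(170.128,167.204), P2=(80.498,119.167); sampled at t=k/4. Machine vertices: (282.005,34.536) → (227.457,75.261) → (175.690,111.213) → (126.703,142.392) → (80.498,168.797). Open path.

**Shape 2** — `<polygon>` rectangle, stroke `#0000ff` → cut (S735, F1331). Machine vertices: (45.402,270.979) → (129.244,270.979) → (129.244,188.480) → (45.402,188.480) → (45.402,270.979). Closed: final G1 returns to the first vertex.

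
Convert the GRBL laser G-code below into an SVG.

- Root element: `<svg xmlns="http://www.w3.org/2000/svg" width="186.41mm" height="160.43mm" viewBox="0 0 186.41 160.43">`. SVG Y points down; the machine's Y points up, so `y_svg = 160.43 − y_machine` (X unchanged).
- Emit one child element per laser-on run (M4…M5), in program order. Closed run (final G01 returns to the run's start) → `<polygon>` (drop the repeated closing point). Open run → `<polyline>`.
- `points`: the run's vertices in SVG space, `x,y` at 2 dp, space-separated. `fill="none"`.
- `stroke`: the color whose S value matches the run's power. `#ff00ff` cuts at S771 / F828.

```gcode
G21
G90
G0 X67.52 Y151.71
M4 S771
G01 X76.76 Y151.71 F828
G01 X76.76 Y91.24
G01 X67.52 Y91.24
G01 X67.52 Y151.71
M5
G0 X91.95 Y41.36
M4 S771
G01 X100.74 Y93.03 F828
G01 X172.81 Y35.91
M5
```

Each laser-on run becomes one SVG element. Flip Y back into SVG space with y_svg = 160.43 − y_machine. Every run uses S771, so all elements get stroke `#ff00ff` (cut).

Run 1: The run returns to its start, so emit a `<polygon>` with points (Y-flipped): 67.52,8.72 76.76,8.72 76.76,69.19 67.52,69.19.

Run 2: The run is open, so emit a `<polyline>` with points (Y-flipped): 91.95,119.07 100.74,67.40 172.81,124.52.

<svg xmlns="http://www.w3.org/2000/svg" width="186.41mm" height="160.43mm" viewBox="0 0 186.41 160.43">
  <polygon points="67.52,8.72 76.76,8.72 76.76,69.19 67.52,69.19" fill="none" stroke="#ff00ff"/>
  <polyline points="91.95,119.07 100.74,67.40 172.81,124.52" fill="none" stroke="#ff00ff"/>
</svg>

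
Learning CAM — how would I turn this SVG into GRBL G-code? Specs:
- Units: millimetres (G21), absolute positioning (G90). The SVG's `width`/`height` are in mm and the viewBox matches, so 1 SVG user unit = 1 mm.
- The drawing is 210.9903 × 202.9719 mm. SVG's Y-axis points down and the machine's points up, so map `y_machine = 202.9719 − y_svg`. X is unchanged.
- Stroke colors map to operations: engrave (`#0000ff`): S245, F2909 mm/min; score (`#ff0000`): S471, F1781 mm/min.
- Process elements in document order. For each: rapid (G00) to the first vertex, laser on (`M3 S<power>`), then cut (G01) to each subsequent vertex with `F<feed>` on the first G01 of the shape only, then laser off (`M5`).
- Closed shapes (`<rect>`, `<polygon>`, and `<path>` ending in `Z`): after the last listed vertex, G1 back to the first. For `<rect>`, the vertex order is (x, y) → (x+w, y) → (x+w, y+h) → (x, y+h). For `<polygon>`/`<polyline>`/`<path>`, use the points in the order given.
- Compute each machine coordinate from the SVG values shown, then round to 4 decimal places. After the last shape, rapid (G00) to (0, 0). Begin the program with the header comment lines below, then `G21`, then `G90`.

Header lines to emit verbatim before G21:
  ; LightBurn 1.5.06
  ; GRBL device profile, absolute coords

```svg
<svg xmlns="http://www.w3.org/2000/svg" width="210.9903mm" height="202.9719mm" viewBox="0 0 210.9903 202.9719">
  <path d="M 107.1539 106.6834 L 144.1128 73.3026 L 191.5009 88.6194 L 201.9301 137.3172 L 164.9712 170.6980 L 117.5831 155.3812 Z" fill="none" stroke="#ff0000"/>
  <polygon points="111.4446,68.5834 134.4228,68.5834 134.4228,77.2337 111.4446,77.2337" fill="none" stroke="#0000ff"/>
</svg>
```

Since the viewBox matches the mm dimensions, user units are millimetres directly. The only transform is the Y-flip y_m = 202.9719 − y_svg.

Shape 1 is a regular polygon drawn with `<path>`. Its stroke #ff0000 means score at S471, F1781. After flipping Y the toolpath is (107.1539,96.2885) → (144.1128,129.6693) → (191.5009,114.3525) → (201.9301,65.6547) → (164.9712,32.2739) → (117.5831,47.5907) → (107.1539,96.2885), returning to the start.

Shape 2 is a rectangle drawn with `<polygon>`. Its stroke #0000ff means engrave at S245, F2909. After flipping Y the toolpath is (111.4446,134.3885) → (134.4228,134.3885) → (134.4228,125.7382) → (111.4446,125.7382) → (111.4446,134.3885), returning to the start.

; LightBurn 1.5.06
; GRBL device profile, absolute coords
G21
G90
G00 X107.1539 Y96.2885
M3 S471
G01 X144.1128 Y129.6693 F1781
G01 X191.5009 Y114.3525
G01 X201.9301 Y65.6547
G01 X164.9712 Y32.2739
G01 X117.5831 Y47.5907
G01 X107.1539 Y96.2885
M5
G00 X111.4446 Y134.3885
M3 S245
G01 X134.4228 Y134.3885 F2909
G01 X134.4228 Y125.7382
G01 X111.4446 Y125.7382
G01 X111.4446 Y134.3885
M5
G00 X0.0000 Y0.0000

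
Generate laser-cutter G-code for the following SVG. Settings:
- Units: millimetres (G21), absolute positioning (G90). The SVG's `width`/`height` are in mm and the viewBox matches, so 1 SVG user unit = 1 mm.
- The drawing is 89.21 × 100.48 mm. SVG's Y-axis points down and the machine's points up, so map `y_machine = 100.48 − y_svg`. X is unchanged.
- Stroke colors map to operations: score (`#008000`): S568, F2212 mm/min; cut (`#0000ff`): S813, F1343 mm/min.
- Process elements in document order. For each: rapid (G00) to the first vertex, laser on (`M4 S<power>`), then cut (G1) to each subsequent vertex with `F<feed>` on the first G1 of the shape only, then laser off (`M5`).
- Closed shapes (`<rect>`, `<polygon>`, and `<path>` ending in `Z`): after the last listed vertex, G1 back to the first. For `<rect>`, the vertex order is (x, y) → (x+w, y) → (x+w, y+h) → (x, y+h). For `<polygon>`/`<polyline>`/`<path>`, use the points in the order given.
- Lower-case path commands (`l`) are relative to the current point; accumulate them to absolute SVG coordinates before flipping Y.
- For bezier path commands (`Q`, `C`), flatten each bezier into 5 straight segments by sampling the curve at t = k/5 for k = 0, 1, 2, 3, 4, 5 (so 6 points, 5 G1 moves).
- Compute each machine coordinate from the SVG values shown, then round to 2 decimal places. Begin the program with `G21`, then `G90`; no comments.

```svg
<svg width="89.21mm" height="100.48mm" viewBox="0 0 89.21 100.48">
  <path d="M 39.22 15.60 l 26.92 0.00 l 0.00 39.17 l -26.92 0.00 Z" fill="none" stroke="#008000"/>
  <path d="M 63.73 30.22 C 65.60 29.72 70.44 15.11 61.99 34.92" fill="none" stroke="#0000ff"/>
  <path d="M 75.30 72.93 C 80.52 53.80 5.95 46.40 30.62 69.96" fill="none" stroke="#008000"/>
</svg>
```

G21
G90
G00 X39.22 Y84.88
M4 S568
G1 X66.14 Y84.88 F2212
G1 X66.14 Y45.71
G1 X39.22 Y45.71
G1 X39.22 Y84.88
M5
G00 X63.73 Y70.26
M4 S813
G1 X65.08 Y71.86 F1343
G1 X66.36 Y74.53
G1 X66.79 Y75.92
G1 X65.60 Y73.70
G1 X61.99 Y65.56
M5
G00 X75.30 Y27.55
M4 S568
G1 X70.29 Y37.47 F2212
G1 X54.72 Y43.64
G1 X37.19 Y45.16
G1 X26.29 Y41.09
G1 X30.62 Y30.52
M5

1 u = 1 mm; y_m = 100.48 − y.

[1] `<path>` rectangle, #008000→score S568 F2212: (39.22,84.88) → (66.14,84.88) → (66.14,45.71) → (39.22,45.71) → (39.22,84.88) (closed)

[2] `<path>` cubic bezier, #0000ff→cut S813 F1343: (63.73,70.26) → (65.08,71.86) → (66.36,74.53) → (66.79,75.92) → (65.60,73.70) → (61.99,65.56)

[3] `<path>` cubic bezier, #008000→score S568 F2212: (75.30,27.55) → (70.29,37.47) → (54.72,43.64) → (37.19,45.16) → (26.29,41.09) → (30.62,30.52)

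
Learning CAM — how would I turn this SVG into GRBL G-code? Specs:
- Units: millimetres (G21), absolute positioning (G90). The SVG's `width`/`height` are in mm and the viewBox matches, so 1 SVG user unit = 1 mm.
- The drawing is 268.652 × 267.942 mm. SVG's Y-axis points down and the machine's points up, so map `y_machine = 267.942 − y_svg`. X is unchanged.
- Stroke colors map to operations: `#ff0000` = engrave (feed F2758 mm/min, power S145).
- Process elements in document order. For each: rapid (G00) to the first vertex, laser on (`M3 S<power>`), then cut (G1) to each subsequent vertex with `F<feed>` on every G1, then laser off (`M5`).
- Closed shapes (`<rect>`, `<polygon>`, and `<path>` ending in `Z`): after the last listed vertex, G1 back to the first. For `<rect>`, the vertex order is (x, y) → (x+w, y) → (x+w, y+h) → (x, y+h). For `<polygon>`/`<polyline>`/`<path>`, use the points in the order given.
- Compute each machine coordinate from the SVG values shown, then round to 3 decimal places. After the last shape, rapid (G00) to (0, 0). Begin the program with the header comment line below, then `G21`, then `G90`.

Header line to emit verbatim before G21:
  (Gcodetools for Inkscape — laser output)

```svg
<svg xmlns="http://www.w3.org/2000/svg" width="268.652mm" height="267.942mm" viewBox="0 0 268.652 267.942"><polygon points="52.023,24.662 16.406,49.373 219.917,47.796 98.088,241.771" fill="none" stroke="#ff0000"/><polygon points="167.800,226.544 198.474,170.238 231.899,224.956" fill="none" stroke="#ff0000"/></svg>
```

(Gcodetools for Inkscape — laser output)
G21
G90
G00 X52.023 Y243.280
M3 S145
G1 X16.406 Y218.569 F2758
G1 X219.917 Y220.146 F2758
G1 X98.088 Y26.171 F2758
G1 X52.023 Y243.280 F2758
M5
G00 X167.800 Y41.398
M3 S145
G1 X198.474 Y97.704 F2758
G1 X231.899 Y42.986 F2758
G1 X167.800 Y41.398 F2758
M5
G00 X0.000 Y0.000

viewBox `0 0 268.652 267.942` with mm width/height → 1 unit = 1 mm. Flip: y_m = 267.942 − y_svg.

**Shape 1** — `<polygon>` closed polygon, stroke `#ff0000` → engrave (S145, F2758). Machine vertices: (52.023,243.280) → (16.406,218.569) → (219.917,220.146) → (98.088,26.171) → (52.023,243.280). Closed: final G1 returns to the first vertex.

**Shape 2** — `<polygon>` regular polygon, stroke `#ff0000` → engrave (S145, F2758). Machine vertices: (167.800,41.398) → (198.474,97.704) → (231.899,42.986) → (167.800,41.398). Closed: final G1 returns to the first vertex.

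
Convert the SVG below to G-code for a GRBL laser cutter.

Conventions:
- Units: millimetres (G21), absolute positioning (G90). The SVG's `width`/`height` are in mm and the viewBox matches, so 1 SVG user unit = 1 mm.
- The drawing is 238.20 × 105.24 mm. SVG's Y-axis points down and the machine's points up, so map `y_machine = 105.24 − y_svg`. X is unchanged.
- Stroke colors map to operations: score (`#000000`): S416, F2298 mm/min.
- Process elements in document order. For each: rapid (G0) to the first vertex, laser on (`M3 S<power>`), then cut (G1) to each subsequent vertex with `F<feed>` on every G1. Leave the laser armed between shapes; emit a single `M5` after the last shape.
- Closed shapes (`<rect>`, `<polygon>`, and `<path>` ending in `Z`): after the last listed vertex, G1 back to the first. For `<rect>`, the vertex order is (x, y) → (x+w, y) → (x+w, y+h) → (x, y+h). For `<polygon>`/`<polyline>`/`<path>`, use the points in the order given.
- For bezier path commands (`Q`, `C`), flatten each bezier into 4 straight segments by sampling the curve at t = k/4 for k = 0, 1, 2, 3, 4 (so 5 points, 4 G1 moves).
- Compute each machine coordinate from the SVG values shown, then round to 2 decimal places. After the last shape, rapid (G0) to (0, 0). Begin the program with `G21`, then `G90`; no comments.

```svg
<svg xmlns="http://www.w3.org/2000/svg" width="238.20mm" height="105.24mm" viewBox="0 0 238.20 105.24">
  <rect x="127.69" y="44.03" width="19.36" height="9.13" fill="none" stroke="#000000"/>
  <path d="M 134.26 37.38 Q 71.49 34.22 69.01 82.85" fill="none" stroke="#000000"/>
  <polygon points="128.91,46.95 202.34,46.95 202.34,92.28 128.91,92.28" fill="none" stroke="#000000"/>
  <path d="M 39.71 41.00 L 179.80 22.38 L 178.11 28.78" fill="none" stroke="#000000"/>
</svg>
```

G21
G90
G0 X127.69 Y61.21
M3 S416
G1 X147.05 Y61.21 F2298
G1 X147.05 Y52.08 F2298
G1 X127.69 Y52.08 F2298
G1 X127.69 Y61.21 F2298
G0 X134.26 Y67.86
M3 S416
G1 X106.64 Y66.20 F2298
G1 X86.56 Y58.07 F2298
G1 X74.02 Y43.47 F2298
G1 X69.01 Y22.39 F2298
G0 X128.91 Y58.29
M3 S416
G1 X202.34 Y58.29 F2298
G1 X202.34 Y12.96 F2298
G1 X128.91 Y12.96 F2298
G1 X128.91 Y58.29 F2298
G0 X39.71 Y64.24
M3 S416
G1 X179.80 Y82.86 F2298
G1 X178.11 Y76.46 F2298
M5
G0 X0.00 Y0.00

1 u = 1 mm; y_m = 105.24 − y.

[1] `<rect>` rectangle, #000000→score S416 F2298: (127.69,61.21) → (147.05,61.21) → (147.05,52.08) → (127.69,52.08) → (127.69,61.21) (closed)

[2] `<path>` quadratic bezier, #000000→score S416 F2298: (134.26,67.86) → (106.64,66.20) → (86.56,58.07) → (74.02,43.47) → (69.01,22.39)

[3] `<polygon>` rectangle, #000000→score S416 F2298: (128.91,58.29) → (202.34,58.29) → (202.34,12.96) → (128.91,12.96) → (128.91,58.29) (closed)

[4] `<path>` open polyline, #000000→score S416 F2298: (39.71,64.24) → (179.80,82.86) → (178.11,76.46)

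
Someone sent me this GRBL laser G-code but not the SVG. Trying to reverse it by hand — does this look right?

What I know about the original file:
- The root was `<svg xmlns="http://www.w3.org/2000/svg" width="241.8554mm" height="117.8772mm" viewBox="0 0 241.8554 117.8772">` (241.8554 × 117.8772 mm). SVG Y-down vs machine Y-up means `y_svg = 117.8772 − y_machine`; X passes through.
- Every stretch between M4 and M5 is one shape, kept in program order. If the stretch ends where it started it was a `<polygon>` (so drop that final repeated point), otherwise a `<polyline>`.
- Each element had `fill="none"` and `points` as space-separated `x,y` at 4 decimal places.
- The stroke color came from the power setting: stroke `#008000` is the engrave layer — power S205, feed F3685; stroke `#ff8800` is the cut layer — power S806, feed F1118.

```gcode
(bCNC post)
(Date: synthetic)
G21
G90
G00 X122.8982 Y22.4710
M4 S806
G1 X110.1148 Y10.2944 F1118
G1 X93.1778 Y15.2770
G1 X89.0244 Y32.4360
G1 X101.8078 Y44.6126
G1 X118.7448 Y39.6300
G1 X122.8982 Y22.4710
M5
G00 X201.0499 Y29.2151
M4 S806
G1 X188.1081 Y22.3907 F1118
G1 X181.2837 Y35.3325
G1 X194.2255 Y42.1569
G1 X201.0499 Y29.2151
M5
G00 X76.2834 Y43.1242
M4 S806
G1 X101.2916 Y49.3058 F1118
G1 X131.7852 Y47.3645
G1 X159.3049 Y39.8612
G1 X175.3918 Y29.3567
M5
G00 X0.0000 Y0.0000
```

<svg xmlns="http://www.w3.org/2000/svg" width="241.8554mm" height="117.8772mm" viewBox="0 0 241.8554 117.8772">
  <polygon points="122.8982,95.4062 110.1148,107.5828 93.1778,102.6002 89.0244,85.4412 101.8078,73.2646 118.7448,78.2472" fill="none" stroke="#ff8800"/>
  <polygon points="201.0499,88.6621 188.1081,95.4865 181.2837,82.5447 194.2255,75.7203" fill="none" stroke="#ff8800"/>
  <polyline points="76.2834,74.7530 101.2916,68.5714 131.7852,70.5127 159.3049,78.0160 175.3918,88.5205" fill="none" stroke="#ff8800"/>
</svg>

Each laser-on run becomes one SVG element. Flip Y back into SVG space with y_svg = 117.8772 − y_machine. Every run uses S806, so all elements get stroke `#ff8800` (cut).

Run 1: The run returns to its start, so emit a `<polygon>` with points (Y-flipped): 122.8982,95.4062 110.1148,107.5828 93.1778,102.6002 89.0244,85.4412 101.8078,73.2646 118.7448,78.2472.

Run 2: The run returns to its start, so emit a `<polygon>` with points (Y-flipped): 201.0499,88.6621 188.1081,95.4865 181.2837,82.5447 194.2255,75.7203.

Run 3: The run is open, so emit a `<polyline>` with points (Y-flipped): 76.2834,74.7530 101.2916,68.5714 131.7852,70.5127 159.3049,78.0160 175.3918,88.5205.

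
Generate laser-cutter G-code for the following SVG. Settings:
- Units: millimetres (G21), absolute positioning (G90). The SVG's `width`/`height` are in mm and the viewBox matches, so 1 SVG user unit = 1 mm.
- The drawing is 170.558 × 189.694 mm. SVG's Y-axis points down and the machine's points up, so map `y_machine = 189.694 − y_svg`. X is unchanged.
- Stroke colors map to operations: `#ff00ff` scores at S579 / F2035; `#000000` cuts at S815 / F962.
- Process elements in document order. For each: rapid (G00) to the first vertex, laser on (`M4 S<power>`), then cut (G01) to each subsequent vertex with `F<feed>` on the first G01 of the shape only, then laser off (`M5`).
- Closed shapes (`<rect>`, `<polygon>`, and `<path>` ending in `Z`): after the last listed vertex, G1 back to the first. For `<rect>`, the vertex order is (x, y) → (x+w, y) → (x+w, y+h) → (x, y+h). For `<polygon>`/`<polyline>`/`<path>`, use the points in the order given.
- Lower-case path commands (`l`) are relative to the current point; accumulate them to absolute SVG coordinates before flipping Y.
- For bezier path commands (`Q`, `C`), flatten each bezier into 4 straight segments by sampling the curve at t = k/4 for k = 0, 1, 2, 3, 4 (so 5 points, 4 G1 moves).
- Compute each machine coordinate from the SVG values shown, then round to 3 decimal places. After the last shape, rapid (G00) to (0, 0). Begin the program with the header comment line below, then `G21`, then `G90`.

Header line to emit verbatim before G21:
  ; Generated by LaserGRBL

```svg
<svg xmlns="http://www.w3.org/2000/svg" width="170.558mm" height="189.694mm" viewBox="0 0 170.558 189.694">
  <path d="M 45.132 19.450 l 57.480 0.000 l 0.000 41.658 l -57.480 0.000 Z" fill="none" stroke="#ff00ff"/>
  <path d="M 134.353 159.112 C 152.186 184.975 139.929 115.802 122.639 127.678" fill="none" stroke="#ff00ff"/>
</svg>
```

; Generated by LaserGRBL
G21
G90
G00 X45.132 Y170.244
M4 S579
G01 X102.612 Y170.244 F2035
G01 X102.612 Y128.586
G01 X45.132 Y128.586
G01 X45.132 Y170.244
M5
G00 X134.353 Y30.582
M4 S579
G01 X142.477 Y26.253 F2035
G01 X141.667 Y41.054
G01 X134.271 Y58.478
G01 X122.639 Y62.016
M5
G00 X0.000 Y0.000

viewBox `0 0 170.558 189.694` with mm width/height → 1 unit = 1 mm. Flip: y_m = 189.694 − y_svg.

**Shape 1** — `<path>` rectangle, stroke `#ff00ff` → score (S579, F2035). Machine vertices: (45.132,170.244) → (102.612,170.244) → (102.612,128.586) → (45.132,128.586) → (45.132,170.244). Closed: final G1 returns to the first vertex.

**Shape 2** — `<path>` cubic bezier, stroke `#ff00ff` → score (S579, F2035). Control points (SVG): P0=(134.353,159.112), P1=(152.186,184.975), P2=(139.929,115.802), P3=(122.639,127.678); sampled at t=k/4. Machine vertices: (134.353,30.582) → (142.477,26.253) → (141.667,41.054) → (134.271,58.478) → (122.639,62.016). Open path.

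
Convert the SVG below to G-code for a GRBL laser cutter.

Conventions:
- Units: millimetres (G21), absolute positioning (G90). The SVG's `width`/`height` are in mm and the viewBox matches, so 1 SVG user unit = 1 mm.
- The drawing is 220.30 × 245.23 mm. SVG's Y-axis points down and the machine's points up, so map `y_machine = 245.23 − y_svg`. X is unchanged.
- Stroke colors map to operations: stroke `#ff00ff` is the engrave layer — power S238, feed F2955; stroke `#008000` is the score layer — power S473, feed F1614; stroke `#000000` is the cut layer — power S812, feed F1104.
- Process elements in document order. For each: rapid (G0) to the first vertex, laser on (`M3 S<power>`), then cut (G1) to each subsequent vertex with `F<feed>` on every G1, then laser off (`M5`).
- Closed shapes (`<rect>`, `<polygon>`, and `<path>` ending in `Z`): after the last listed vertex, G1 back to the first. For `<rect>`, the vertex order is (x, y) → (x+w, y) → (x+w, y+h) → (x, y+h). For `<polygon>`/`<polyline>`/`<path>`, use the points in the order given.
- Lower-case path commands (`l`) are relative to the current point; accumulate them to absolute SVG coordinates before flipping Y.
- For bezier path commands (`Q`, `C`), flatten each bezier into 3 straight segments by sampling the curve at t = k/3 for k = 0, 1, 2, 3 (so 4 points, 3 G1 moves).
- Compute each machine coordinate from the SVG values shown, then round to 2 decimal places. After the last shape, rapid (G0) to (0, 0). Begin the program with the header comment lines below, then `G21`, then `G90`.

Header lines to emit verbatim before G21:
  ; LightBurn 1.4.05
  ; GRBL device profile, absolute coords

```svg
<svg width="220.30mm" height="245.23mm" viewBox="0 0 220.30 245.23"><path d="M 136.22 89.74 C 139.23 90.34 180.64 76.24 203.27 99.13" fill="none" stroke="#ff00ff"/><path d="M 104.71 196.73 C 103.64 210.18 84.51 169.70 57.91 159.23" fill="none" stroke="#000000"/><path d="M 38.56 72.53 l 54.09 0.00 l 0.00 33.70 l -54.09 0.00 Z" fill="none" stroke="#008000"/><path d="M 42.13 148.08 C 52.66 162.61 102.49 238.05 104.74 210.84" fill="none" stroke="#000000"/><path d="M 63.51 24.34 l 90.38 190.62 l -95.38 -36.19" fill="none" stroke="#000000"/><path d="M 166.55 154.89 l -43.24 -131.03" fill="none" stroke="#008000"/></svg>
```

Since the viewBox matches the mm dimensions, user units are millimetres directly. The only transform is the Y-flip y_m = 245.23 − y_svg.

Shape 1 is a cubic bezier drawn with `<path>`. Its stroke #ff00ff means engrave at S238, F2955. After flipping Y the toolpath is (136.22,155.49) → (149.91,157.88) → (176.50,158.57) → (203.27,146.10).

Shape 2 is a cubic bezier drawn with `<path>`. Its stroke #000000 means cut at S812, F1104. After flipping Y the toolpath is (104.71,48.50) → (98.01,49.92) → (81.63,68.64) → (57.91,86.00).

Shape 3 is a rectangle drawn with `<path>`. Its stroke #008000 means score at S473, F1614. After flipping Y the toolpath is (38.56,172.70) → (92.65,172.70) → (92.65,139.00) → (38.56,139.00) → (38.56,172.70), returning to the start.

Shape 4 is a cubic bezier drawn with `<path>`. Its stroke #000000 means cut at S812, F1104. After flipping Y the toolpath is (42.13,97.15) → (62.54,68.37) → (89.85,35.34) → (104.74,34.39).

Shape 5 is a open polyline drawn with `<path>`. Its stroke #000000 means cut at S812, F1104. After flipping Y the toolpath is (63.51,220.89) → (153.89,30.27) → (58.51,66.46).

Shape 6 is a line segment drawn with `<path>`. Its stroke #008000 means score at S473, F1614. After flipping Y the toolpath is (166.55,90.34) → (123.31,221.37).

; LightBurn 1.4.05
; GRBL device profile, absolute coords
G21
G90
G0 X136.22 Y155.49
M3 S238
G1 X149.91 Y157.88 F2955
G1 X176.50 Y158.57 F2955
G1 X203.27 Y146.10 F2955
M5
G0 X104.71 Y48.50
M3 S812
G1 X98.01 Y49.92 F1104
G1 X81.63 Y68.64 F1104
G1 X57.91 Y86.00 F1104
M5
G0 X38.56 Y172.70
M3 S473
G1 X92.65 Y172.70 F1614
G1 X92.65 Y139.00 F1614
G1 X38.56 Y139.00 F1614
G1 X38.56 Y172.70 F1614
M5
G0 X42.13 Y97.15
M3 S812
G1 X62.54 Y68.37 F1104
G1 X89.85 Y35.34 F1104
G1 X104.74 Y34.39 F1104
M5
G0 X63.51 Y220.89
M3 S812
G1 X153.89 Y30.27 F1104
G1 X58.51 Y66.46 F1104
M5
G0 X166.55 Y90.34
M3 S473
G1 X123.31 Y221.37 F1614
M5
G0 X0.00 Y0.00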